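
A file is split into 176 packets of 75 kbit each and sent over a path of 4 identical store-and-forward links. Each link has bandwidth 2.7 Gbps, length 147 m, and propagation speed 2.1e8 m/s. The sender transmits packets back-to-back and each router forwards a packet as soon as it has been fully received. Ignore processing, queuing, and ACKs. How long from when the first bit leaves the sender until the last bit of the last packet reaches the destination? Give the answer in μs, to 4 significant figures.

4975 μs

Per-hop transmission t_tx = L/R = 75000/2700000000 = 27.7778 μs.
Per-hop propagation t_prop = 147/210000000 = 0.7 μs.
Pipeline fill: first packet needs 4·t_tx to clear all hops; remaining 175 packets each add one t_tx.
Total = (4+176-1)·t_tx + 4·t_prop = 179·27.7778 + 4·0.7 = 4975 μs.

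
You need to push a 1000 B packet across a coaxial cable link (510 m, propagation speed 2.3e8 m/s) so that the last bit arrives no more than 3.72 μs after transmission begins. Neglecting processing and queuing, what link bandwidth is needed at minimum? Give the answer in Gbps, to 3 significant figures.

L = 8000 bits.
Propagation delay = 510 / 2.3e+08 = 2.21739 μs.
Transmission budget = 3.72 − 2.21739 = 1.50261 μs.
R ≥ L / t_tx = 8000 bits / 1.50261e-06 s = 5.32 Gbps.

5.32 Gbps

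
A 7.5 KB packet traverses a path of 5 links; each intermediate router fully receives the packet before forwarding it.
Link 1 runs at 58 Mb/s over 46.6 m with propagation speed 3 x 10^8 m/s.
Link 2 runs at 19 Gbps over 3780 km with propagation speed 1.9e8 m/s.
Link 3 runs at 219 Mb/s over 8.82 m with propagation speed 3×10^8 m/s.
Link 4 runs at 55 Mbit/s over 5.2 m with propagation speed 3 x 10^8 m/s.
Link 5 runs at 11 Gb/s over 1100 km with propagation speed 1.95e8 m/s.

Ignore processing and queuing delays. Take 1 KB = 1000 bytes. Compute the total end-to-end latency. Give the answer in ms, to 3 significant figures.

L = 60000 bits.
Transmission delays (L/R per hop): 1.03448, 0.00315789, 0.273973, 1.09091, 0.00545455 ms; sum = 2.40798 ms.
Propagation delays (d/s per hop): 0.000155333, 19.8947, 2.94e-05, 1.73333e-05, 5.64103 ms; sum = 25.536 ms.
End-to-end = 27.9 ms.

27.9 ms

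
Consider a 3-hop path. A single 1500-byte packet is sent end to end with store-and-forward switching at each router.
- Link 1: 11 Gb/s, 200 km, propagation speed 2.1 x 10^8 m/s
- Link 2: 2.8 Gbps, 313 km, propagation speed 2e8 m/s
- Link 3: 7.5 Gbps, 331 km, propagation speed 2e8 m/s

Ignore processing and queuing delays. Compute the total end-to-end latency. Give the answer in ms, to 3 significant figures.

4.18 ms

L = 1500 × 8 = 12000 bits.
Transmission delays (L/R per hop): 0.00109091, 0.00428571, 0.0016 ms; sum = 0.00697662 ms.
Propagation delays (d/s per hop): 0.952381, 1.565, 1.655 ms; sum = 4.17238 ms.
End-to-end = 4.18 ms.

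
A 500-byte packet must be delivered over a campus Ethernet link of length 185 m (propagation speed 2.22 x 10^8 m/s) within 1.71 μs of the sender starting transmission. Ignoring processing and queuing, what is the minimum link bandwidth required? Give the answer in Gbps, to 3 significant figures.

4.56 Gbps

L = 4000 bits.
Propagation delay = 185 / 2.22e+08 = 0.833333 μs.
Transmission budget = 1.71 − 0.833333 = 0.876667 μs.
R ≥ L / t_tx = 4000 bits / 8.76667e-07 s = 4.56 Gbps.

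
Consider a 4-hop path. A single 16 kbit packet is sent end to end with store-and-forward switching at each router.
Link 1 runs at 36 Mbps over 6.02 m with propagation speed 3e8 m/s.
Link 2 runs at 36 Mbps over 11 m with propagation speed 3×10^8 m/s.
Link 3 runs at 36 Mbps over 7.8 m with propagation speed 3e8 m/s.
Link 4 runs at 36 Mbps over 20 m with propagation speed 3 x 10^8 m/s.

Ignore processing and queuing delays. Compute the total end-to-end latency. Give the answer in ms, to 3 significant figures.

1.78 ms

L = 16000 bits.
Transmission delay per hop = L/R = 16000/36000000 = 0.444444 ms; 4 hops → 1.77778 ms.
Propagation delays (d/s per hop): 2.00667e-05, 3.66667e-05, 2.6e-05, 6.66667e-05 ms; sum = 0.0001494 ms.
End-to-end = 1.78 ms.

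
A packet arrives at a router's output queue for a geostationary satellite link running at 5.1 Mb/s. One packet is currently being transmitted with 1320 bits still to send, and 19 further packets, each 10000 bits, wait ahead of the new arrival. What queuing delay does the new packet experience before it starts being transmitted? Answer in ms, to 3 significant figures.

Each queued packet: L/R = 10000/5100000 = 1.96078 ms.
19 queued → 37.2549 ms.
Plus remaining 1320 bits of current packet: 0.258824 ms.
Queuing delay = 37.5 ms.

37.5 ms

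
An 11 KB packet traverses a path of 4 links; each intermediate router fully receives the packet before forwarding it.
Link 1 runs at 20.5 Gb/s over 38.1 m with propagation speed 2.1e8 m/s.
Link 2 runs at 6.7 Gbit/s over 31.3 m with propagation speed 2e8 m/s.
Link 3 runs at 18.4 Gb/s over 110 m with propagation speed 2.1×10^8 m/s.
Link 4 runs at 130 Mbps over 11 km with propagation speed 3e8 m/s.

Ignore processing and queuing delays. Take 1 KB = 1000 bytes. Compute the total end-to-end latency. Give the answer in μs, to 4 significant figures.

L = 88000 bits.
Transmission delays (L/R per hop): 4.29268, 13.1343, 4.78261, 676.923 μs; sum = 699.133 μs.
Propagation delays (d/s per hop): 0.181429, 0.1565, 0.52381, 36.6667 μs; sum = 37.5284 μs.
End-to-end = 736.7 μs.

736.7 μs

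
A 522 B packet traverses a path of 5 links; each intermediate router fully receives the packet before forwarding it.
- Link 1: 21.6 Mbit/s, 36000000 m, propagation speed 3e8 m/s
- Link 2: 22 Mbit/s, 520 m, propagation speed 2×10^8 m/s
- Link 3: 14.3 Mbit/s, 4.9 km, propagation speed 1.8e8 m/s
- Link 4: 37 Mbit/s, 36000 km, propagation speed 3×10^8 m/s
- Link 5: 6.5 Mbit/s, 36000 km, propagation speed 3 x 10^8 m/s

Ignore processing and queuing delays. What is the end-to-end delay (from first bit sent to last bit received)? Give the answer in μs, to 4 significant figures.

L = 522 × 8 = 4176 bits.
Transmission delays (L/R per hop): 193.333, 189.818, 292.028, 112.865, 642.462 μs; sum = 1430.51 μs.
Propagation delays (d/s per hop): 120000, 2.6, 27.2222, 120000, 120000 μs; sum = 360030 μs.
End-to-end = 361500 μs.

361500 μs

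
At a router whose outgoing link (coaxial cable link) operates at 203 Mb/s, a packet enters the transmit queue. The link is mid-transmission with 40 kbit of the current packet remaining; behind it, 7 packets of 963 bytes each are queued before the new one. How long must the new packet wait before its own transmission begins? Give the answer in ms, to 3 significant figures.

Each queued packet: L/R = 7704/203000000 = 0.0379507 ms.
7 queued → 0.265655 ms.
Plus remaining 40000 bits of current packet: 0.197044 ms.
Queuing delay = 0.463 ms.

0.463 ms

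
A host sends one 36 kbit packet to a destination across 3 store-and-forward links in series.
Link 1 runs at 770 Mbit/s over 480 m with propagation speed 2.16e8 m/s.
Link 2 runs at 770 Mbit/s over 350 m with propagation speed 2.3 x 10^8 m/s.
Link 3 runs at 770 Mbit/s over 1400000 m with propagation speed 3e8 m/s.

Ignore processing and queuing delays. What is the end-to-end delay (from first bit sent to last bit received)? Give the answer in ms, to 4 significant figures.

4.811 ms

L = 36000 bits.
Transmission delay per hop = L/R = 36000/770000000 = 0.0467532 ms; 3 hops → 0.14026 ms.
Propagation delays (d/s per hop): 0.00222222, 0.00152174, 4.66667 ms; sum = 4.67041 ms.
End-to-end = 4.811 ms.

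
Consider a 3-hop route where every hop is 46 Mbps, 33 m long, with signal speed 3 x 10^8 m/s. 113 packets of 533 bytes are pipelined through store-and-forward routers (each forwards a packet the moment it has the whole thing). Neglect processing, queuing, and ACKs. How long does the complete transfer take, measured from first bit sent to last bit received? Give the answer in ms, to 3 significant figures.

Per-hop transmission t_tx = L/R = 4264/46000000 = 0.0926957 ms.
Per-hop propagation t_prop = 33/300000000 = 0.00011 ms.
Pipeline fill: first packet needs 3·t_tx to clear all hops; remaining 112 packets each add one t_tx.
Total = (3+113-1)·t_tx + 3·t_prop = 115·0.0926957 + 3·0.00011 = 10.7 ms.

10.7 ms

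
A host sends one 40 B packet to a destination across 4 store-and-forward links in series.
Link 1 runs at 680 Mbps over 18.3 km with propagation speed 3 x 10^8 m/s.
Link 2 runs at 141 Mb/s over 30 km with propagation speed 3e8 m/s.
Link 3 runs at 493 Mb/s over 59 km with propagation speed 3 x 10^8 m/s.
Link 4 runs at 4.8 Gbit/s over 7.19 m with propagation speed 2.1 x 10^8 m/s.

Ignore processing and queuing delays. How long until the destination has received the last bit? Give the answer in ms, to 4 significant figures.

0.3612 ms

L = 40 × 8 = 320 bits.
Transmission delays (L/R per hop): 0.000470588, 0.0022695, 0.000649087, 6.66667e-05 ms; sum = 0.00345585 ms.
Propagation delays (d/s per hop): 0.061, 0.1, 0.196667, 3.42381e-05 ms; sum = 0.357701 ms.
End-to-end = 0.3612 ms.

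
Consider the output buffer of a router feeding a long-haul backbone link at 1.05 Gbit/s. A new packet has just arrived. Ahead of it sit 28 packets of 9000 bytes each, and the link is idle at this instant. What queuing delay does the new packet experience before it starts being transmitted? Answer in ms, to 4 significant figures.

Each queued packet: L/R = 72000/1050000000 = 0.0685714 ms.
28 queued → 1.92 ms.
Queuing delay = 1.920 ms.

1.920 ms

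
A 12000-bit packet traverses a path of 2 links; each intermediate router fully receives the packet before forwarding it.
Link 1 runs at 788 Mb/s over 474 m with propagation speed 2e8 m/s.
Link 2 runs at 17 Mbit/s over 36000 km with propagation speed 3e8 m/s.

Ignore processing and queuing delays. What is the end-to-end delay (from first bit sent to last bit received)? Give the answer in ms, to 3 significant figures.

Transmission delays (L/R per hop): 0.0152284, 0.705882 ms; sum = 0.721111 ms.
Propagation delays (d/s per hop): 0.00237, 120 ms; sum = 120.002 ms.
End-to-end = 121 ms.

121 ms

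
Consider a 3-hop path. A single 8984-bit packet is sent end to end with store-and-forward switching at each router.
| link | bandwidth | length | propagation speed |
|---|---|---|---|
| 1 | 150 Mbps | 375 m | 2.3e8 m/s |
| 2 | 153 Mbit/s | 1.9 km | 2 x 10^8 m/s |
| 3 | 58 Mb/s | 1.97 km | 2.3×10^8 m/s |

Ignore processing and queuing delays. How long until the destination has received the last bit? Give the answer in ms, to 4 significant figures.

Transmission delays (L/R per hop): 0.0598933, 0.058719, 0.154897 ms; sum = 0.273509 ms.
Propagation delays (d/s per hop): 0.00163043, 0.0095, 0.00856522 ms; sum = 0.0196957 ms.
End-to-end = 0.2932 ms.

0.2932 ms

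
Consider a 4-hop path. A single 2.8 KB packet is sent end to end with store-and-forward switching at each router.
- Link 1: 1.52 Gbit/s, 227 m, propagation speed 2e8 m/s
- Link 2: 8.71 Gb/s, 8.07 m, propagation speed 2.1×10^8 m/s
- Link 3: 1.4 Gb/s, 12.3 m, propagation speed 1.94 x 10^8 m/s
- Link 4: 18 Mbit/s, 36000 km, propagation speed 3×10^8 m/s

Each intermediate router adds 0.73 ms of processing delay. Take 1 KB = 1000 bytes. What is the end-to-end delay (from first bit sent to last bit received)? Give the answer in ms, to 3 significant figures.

L = 22400 bits.
Transmission delays (L/R per hop): 0.0147368, 0.00257176, 0.016, 1.24444 ms; sum = 1.27775 ms.
Propagation delays (d/s per hop): 0.001135, 3.84286e-05, 6.34021e-05, 120 ms; sum = 120.001 ms.
Processing at 3 router(s): 3 × 0.73 ms = 2.19 ms.
End-to-end = 123 ms.

123 ms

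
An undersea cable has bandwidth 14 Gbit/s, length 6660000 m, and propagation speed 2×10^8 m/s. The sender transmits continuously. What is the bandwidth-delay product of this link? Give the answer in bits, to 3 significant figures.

Propagation delay = 6660000 / 200000000 = 0.0333 s.
BDP = R × t_prop = 14000000000 × 0.0333 = 466200000 bits.

466000000 bits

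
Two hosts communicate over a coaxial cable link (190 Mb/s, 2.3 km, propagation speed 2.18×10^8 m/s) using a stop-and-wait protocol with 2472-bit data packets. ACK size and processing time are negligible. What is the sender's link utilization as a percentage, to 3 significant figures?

38.1 %

t_tx = L/R = 2472/190000000 = 1.30105e-05 s.
t_prop = 2300/2.18e+08 = 1.05505e-05 s; RTT = 2.11009e-05 s.
Cycle = t_tx + RTT = 3.41114e-05 s.
Utilization = t_tx / cycle = 1.30105e-05/3.41114e-05 = 38.1 %.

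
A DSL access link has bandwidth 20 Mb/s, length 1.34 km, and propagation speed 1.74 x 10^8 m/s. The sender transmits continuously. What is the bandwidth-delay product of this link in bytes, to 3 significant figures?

Propagation delay = 1340 / 174000000 = 7.70115e-06 s.
BDP = R × t_prop = 20000000 × 7.70115e-06 = 154.023 bits.
In bytes: 154.023/8 = 19.3 bytes.

19.3 bytes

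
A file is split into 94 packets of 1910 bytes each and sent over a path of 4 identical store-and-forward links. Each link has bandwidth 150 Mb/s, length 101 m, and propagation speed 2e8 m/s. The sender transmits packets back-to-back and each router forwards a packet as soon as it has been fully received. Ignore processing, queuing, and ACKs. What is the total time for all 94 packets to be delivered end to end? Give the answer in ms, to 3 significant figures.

9.88 ms

Per-hop transmission t_tx = L/R = 15280/150000000 = 0.101867 ms.
Per-hop propagation t_prop = 101/200000000 = 0.000505 ms.
Pipeline fill: first packet needs 4·t_tx to clear all hops; remaining 93 packets each add one t_tx.
Total = (4+94-1)·t_tx + 4·t_prop = 97·0.101867 + 4·0.000505 = 9.88 ms.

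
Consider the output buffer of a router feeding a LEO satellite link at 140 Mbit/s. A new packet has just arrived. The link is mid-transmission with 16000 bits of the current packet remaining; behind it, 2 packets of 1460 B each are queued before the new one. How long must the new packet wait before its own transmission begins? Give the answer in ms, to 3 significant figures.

Each queued packet: L/R = 11680/140000000 = 0.0834286 ms.
2 queued → 0.166857 ms.
Plus remaining 16000 bits of current packet: 0.114286 ms.
Queuing delay = 0.281 ms.

0.281 ms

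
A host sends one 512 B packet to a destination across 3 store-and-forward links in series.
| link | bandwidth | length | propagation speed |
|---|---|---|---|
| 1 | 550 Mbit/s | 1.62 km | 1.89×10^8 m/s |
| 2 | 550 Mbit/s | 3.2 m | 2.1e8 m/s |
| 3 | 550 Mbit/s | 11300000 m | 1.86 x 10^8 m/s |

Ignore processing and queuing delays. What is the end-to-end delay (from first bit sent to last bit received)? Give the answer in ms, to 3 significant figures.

60.8 ms

L = 512 × 8 = 4096 bits.
Transmission delay per hop = L/R = 4096/550000000 = 0.00744727 ms; 3 hops → 0.0223418 ms.
Propagation delays (d/s per hop): 0.00857143, 1.52381e-05, 60.7527 ms; sum = 60.7613 ms.
End-to-end = 60.8 ms.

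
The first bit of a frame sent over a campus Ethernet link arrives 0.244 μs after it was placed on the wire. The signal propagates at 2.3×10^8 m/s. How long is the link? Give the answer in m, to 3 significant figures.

d = s × t_prop = 2.3e+08 × 2.44e-07 = 56.1 m.

56.1 m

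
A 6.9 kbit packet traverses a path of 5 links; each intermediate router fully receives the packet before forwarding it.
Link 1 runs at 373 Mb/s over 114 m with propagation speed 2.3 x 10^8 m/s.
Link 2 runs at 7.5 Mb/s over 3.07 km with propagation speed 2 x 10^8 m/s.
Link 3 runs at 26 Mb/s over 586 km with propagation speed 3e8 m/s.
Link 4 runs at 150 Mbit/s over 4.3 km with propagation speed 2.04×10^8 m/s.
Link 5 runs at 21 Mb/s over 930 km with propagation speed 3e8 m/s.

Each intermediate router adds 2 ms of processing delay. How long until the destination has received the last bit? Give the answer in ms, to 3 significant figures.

14.7 ms

L = 6900 bits.
Transmission delays (L/R per hop): 0.0184987, 0.92, 0.265385, 0.046, 0.328571 ms; sum = 1.57845 ms.
Propagation delays (d/s per hop): 0.000495652, 0.01535, 1.95333, 0.0210784, 3.1 ms; sum = 5.09026 ms.
Processing at 4 router(s): 4 × 2 ms = 8 ms.
End-to-end = 14.7 ms.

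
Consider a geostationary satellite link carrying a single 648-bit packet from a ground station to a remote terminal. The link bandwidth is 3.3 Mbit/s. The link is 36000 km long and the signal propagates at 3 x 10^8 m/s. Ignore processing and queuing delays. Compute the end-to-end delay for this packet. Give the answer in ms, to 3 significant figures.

120 ms

Transmission delay = L/R = 648 / 3300000 = 0.196364 ms.
Propagation delay = d/s = 36000000 m / 300000000 m/s = 120 ms.
Total = 120 ms.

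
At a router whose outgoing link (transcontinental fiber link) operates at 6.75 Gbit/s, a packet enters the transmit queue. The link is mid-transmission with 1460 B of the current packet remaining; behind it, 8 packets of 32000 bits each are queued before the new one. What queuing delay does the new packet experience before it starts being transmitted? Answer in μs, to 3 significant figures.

Each queued packet: L/R = 32000/6750000000 = 4.74074 μs.
8 queued → 37.9259 μs.
Plus remaining 11680 bits of current packet: 1.73037 μs.
Queuing delay = 39.7 μs.

39.7 μs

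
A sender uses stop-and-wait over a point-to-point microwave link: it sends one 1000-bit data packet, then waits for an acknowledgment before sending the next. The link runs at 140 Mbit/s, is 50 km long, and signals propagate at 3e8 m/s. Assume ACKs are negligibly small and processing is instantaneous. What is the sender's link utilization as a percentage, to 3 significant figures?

t_tx = L/R = 1000/140000000 = 7.14286e-06 s.
t_prop = 50000/300000000 = 0.000166667 s; RTT = 0.000333333 s.
Cycle = t_tx + RTT = 0.000340476 s.
Utilization = t_tx / cycle = 7.14286e-06/0.000340476 = 2.10 %.

2.10 %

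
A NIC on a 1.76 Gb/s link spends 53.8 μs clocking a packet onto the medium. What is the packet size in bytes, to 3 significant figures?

L = R × t_tx = 1760000000 b/s × 5.38e-05 s = 94688 bits.
In bytes: 94688 / 8 = 11800 bytes.

11800 bytes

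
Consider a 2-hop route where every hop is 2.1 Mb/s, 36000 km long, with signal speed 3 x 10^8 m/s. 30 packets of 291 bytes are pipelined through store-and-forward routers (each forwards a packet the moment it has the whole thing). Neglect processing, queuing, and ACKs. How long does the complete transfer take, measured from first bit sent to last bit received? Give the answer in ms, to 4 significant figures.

Per-hop transmission t_tx = L/R = 2328/2100000 = 1.10857 ms.
Per-hop propagation t_prop = 36000000/300000000 = 120 ms.
Pipeline fill: first packet needs 2·t_tx to clear all hops; remaining 29 packets each add one t_tx.
Total = (2+30-1)·t_tx + 2·t_prop = 31·1.10857 + 2·120 = 274.4 ms.

274.4 ms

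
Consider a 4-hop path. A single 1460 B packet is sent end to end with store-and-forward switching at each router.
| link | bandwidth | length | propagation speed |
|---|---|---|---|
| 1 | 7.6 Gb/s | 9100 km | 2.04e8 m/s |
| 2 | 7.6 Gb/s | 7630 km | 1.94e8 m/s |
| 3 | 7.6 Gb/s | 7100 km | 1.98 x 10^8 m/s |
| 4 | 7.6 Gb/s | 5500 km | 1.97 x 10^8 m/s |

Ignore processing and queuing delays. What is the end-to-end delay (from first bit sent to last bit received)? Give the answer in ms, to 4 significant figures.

147.7 ms

L = 1460 × 8 = 11680 bits.
Transmission delay per hop = L/R = 11680/7600000000 = 0.00153684 ms; 4 hops → 0.00614737 ms.
Propagation delays (d/s per hop): 44.6078, 39.3299, 35.8586, 27.9188 ms; sum = 147.715 ms.
End-to-end = 147.7 ms.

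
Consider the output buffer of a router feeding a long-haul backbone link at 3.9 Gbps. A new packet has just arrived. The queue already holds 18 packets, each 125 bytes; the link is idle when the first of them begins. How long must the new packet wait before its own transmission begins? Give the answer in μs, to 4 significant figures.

4.615 μs

Each queued packet: L/R = 1000/3900000000 = 0.25641 μs.
18 queued → 4.61538 μs.
Queuing delay = 4.615 μs.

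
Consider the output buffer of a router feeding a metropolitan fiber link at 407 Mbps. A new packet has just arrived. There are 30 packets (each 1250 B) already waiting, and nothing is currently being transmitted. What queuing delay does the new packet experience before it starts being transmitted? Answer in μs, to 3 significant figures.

737 μs

Each queued packet: L/R = 10000/407000000 = 24.57 μs.
30 queued → 737.101 μs.
Queuing delay = 737 μs.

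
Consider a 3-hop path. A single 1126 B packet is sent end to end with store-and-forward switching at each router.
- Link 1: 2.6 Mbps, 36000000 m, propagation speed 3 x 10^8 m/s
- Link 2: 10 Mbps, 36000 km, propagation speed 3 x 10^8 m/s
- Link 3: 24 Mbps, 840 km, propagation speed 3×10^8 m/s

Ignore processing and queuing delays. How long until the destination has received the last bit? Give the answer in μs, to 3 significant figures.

L = 1126 × 8 = 9008 bits.
Transmission delays (L/R per hop): 3464.62, 900.8, 375.333 μs; sum = 4740.75 μs.
Propagation delays (d/s per hop): 120000, 120000, 2800 μs; sum = 242800 μs.
End-to-end = 248000 μs.

248000 μs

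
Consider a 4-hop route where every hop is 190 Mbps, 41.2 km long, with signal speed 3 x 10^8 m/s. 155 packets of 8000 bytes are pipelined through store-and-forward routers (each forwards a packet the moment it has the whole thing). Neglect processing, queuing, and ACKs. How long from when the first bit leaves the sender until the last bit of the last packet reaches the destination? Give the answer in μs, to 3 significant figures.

53800 μs

Per-hop transmission t_tx = L/R = 64000/190000000 = 336.842 μs.
Per-hop propagation t_prop = 41200/300000000 = 137.333 μs.
Pipeline fill: first packet needs 4·t_tx to clear all hops; remaining 154 packets each add one t_tx.
Total = (4+155-1)·t_tx + 4·t_prop = 158·336.842 + 4·137.333 = 53800 μs.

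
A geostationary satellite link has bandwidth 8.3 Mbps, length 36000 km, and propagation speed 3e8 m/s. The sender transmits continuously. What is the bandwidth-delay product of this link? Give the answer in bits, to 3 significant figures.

Propagation delay = 36000000 / 300000000 = 0.12 s.
BDP = R × t_prop = 8.3e+06 × 0.12 = 996000 bits.

996000 bits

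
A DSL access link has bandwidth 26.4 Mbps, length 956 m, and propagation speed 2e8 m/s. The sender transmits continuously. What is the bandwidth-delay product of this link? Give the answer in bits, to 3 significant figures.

Propagation delay = 956 / 200000000 = 4.78e-06 s.
BDP = R × t_prop = 26400000 × 4.78e-06 = 126.192 bits.

126 bits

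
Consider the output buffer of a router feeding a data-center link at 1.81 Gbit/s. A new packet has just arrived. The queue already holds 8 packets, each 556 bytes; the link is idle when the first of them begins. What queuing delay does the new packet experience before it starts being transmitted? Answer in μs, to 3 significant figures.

19.7 μs

Each queued packet: L/R = 4448/1810000000 = 2.45746 μs.
8 queued → 19.6597 μs.
Queuing delay = 19.7 μs.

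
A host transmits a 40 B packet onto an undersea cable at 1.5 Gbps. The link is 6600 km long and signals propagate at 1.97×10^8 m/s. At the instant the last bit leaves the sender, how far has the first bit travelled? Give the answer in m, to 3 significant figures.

42.0 m

t_tx = L/R = 320/1500000000 = 2.13333e-07 s.
Distance = s × t_tx = 197000000 × 2.13333e-07 = 42.0 m.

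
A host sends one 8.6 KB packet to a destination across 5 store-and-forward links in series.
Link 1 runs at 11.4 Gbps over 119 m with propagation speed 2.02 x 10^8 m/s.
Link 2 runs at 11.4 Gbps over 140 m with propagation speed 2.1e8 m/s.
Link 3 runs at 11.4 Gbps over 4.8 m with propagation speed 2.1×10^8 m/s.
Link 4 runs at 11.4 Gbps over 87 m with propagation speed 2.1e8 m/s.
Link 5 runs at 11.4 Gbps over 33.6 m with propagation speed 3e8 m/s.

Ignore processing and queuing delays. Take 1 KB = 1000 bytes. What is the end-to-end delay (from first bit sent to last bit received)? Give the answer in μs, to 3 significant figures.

L = 68800 bits.
Transmission delay per hop = L/R = 68800/11400000000 = 6.03509 μs; 5 hops → 30.1754 μs.
Propagation delays (d/s per hop): 0.589109, 0.666667, 0.0228571, 0.414286, 0.112 μs; sum = 1.80492 μs.
End-to-end = 32.0 μs.

32.0 μs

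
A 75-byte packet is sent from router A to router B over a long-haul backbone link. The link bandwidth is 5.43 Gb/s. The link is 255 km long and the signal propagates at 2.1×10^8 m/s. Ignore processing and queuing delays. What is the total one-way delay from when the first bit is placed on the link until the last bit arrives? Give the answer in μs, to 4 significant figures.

L = 75 × 8 = 600 bits.
Transmission delay = L/R = 600 / 5430000000 = 0.110497 μs.
Propagation delay = d/s = 255000 m / 210000000 m/s = 1214.29 μs.
Total = 1214 μs.

1214 μs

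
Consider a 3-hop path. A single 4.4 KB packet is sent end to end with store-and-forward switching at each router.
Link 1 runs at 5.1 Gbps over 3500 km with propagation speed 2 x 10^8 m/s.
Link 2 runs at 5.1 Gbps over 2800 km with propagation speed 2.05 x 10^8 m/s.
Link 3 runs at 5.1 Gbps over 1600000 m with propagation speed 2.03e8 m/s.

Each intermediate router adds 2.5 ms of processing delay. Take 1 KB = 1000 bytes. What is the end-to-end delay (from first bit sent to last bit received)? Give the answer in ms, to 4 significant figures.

L = 35200 bits.
Transmission delay per hop = L/R = 35200/5100000000 = 0.00690196 ms; 3 hops → 0.0207059 ms.
Propagation delays (d/s per hop): 17.5, 13.6585, 7.88177 ms; sum = 39.0403 ms.
Processing at 2 router(s): 2 × 2.5 ms = 5 ms.
End-to-end = 44.06 ms.

44.06 ms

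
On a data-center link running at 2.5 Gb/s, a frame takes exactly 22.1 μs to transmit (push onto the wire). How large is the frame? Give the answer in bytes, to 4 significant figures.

6906 bytes

L = R × t_tx = 2500000000 b/s × 2.21e-05 s = 55250 bits.
In bytes: 55250 / 8 = 6906 bytes.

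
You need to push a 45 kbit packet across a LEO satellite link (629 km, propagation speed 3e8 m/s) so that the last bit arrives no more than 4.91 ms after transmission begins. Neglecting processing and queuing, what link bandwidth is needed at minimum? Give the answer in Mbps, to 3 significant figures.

Propagation delay = 629000 / 300000000 = 2.09667 ms.
Transmission budget = 4.91 − 2.09667 = 2.81333 ms.
R ≥ L / t_tx = 45000 bits / 0.00281333 s = 16.0 Mbps.

16.0 Mbps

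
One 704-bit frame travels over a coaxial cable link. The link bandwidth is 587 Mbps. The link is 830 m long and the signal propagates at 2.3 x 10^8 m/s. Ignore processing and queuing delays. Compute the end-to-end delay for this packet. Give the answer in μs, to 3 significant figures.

4.81 μs

Transmission delay = L/R = 704 / 587000000 = 1.19932 μs.
Propagation delay = d/s = 830 m / 2.3e+08 m/s = 3.6087 μs.
Total = 4.81 μs.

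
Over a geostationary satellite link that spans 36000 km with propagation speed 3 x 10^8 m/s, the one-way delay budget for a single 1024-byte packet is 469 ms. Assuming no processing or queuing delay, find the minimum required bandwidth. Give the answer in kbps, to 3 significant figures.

23.5 kbps

L = 8192 bits.
Propagation delay = 36000000 / 300000000 = 120 ms.
Transmission budget = 469 − 120 = 349 ms.
R ≥ L / t_tx = 8192 bits / 0.349 s = 23.5 kbps.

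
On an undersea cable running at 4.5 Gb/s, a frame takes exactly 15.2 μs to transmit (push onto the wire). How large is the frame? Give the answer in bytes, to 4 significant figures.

8550 bytes

L = R × t_tx = 4500000000 b/s × 1.52e-05 s = 68400 bits.
In bytes: 68400 / 8 = 8550 bytes.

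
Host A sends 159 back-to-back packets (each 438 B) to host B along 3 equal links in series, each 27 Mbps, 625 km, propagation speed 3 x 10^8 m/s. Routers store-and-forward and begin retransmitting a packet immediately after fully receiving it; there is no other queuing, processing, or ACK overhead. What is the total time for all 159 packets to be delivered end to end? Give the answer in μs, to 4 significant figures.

Per-hop transmission t_tx = L/R = 3504/27000000 = 129.778 μs.
Per-hop propagation t_prop = 625000/300000000 = 2083.33 μs.
Pipeline fill: first packet needs 3·t_tx to clear all hops; remaining 158 packets each add one t_tx.
Total = (3+159-1)·t_tx + 3·t_prop = 161·129.778 + 3·2083.33 = 27140 μs.

27140 μs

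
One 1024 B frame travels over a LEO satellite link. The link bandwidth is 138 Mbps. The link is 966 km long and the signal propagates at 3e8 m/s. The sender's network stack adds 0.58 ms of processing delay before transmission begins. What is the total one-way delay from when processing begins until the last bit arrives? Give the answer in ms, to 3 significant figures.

3.86 ms

L = 1024 × 8 = 8192 bits.
Transmission delay = L/R = 8192 / 138000000 = 0.0593623 ms.
Propagation delay = d/s = 966000 m / 300000000 m/s = 3.22 ms.
Plus processing delay 0.58 ms = 0.58 ms.
Total = 3.86 ms.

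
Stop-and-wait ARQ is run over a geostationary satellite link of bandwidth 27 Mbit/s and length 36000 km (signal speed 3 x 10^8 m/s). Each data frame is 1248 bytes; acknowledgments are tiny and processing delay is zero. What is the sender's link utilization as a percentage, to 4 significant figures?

0.1538 %

t_tx = L/R = 9984/27000000 = 0.000369778 s.
t_prop = 36000000/300000000 = 0.12 s; RTT = 0.24 s.
Cycle = t_tx + RTT = 0.24037 s.
Utilization = t_tx / cycle = 0.000369778/0.24037 = 0.1538 %.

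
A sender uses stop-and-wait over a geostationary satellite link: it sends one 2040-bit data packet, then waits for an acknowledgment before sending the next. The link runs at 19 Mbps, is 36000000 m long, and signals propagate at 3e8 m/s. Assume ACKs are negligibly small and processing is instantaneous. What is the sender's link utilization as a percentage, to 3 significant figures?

0.0447 %

t_tx = L/R = 2040/19000000 = 0.000107368 s.
t_prop = 36000000/300000000 = 0.12 s; RTT = 0.24 s.
Cycle = t_tx + RTT = 0.240107 s.
Utilization = t_tx / cycle = 0.000107368/0.240107 = 0.0447 %.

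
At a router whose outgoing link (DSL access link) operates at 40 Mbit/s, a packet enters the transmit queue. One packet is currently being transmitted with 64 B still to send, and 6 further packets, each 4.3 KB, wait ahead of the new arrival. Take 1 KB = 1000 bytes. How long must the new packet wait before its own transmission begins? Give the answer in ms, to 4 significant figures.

Each queued packet: L/R = 34400/40000000 = 0.86 ms.
6 queued → 5.16 ms.
Plus remaining 512 bits of current packet: 0.0128 ms.
Queuing delay = 5.173 ms.

5.173 ms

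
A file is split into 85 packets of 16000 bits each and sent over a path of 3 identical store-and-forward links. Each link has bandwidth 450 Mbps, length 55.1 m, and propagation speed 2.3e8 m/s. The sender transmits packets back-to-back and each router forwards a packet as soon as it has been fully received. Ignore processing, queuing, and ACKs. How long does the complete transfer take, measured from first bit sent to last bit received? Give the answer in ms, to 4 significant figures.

Per-hop transmission t_tx = L/R = 16000/450000000 = 0.0355556 ms.
Per-hop propagation t_prop = 55.1/2.3e+08 = 0.000239565 ms.
Pipeline fill: first packet needs 3·t_tx to clear all hops; remaining 84 packets each add one t_tx.
Total = (3+85-1)·t_tx + 3·t_prop = 87·0.0355556 + 3·0.000239565 = 3.094 ms.

3.094 ms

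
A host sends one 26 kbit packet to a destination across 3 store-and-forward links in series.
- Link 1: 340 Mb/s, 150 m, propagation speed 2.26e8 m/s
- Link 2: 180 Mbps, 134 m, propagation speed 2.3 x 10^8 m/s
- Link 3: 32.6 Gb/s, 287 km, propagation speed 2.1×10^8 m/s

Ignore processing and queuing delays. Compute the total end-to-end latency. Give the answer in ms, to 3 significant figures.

1.59 ms

L = 26000 bits.
Transmission delays (L/R per hop): 0.0764706, 0.144444, 0.000797546 ms; sum = 0.221713 ms.
Propagation delays (d/s per hop): 0.000663717, 0.000582609, 1.36667 ms; sum = 1.36791 ms.
End-to-end = 1.59 ms.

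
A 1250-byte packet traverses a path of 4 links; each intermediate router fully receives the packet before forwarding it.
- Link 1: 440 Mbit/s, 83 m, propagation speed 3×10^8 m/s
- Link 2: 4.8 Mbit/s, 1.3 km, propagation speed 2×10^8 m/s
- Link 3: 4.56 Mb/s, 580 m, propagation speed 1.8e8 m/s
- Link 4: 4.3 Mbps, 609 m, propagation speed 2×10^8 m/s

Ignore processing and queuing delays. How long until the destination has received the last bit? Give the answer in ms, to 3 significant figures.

6.64 ms

L = 1250 × 8 = 10000 bits.
Transmission delays (L/R per hop): 0.0227273, 2.08333, 2.19298, 2.32558 ms; sum = 6.62462 ms.
Propagation delays (d/s per hop): 0.000276667, 0.0065, 0.00322222, 0.003045 ms; sum = 0.0130439 ms.
End-to-end = 6.64 ms.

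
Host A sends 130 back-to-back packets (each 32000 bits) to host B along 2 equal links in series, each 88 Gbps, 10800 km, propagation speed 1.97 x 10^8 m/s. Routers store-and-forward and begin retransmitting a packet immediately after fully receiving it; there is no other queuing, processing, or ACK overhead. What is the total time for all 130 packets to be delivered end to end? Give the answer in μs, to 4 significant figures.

109700 μs

Per-hop transmission t_tx = L/R = 32000/88000000000 = 0.363636 μs.
Per-hop propagation t_prop = 10800000/197000000 = 54822.3 μs.
Pipeline fill: first packet needs 2·t_tx to clear all hops; remaining 129 packets each add one t_tx.
Total = (2+130-1)·t_tx + 2·t_prop = 131·0.363636 + 2·54822.3 = 109700 μs.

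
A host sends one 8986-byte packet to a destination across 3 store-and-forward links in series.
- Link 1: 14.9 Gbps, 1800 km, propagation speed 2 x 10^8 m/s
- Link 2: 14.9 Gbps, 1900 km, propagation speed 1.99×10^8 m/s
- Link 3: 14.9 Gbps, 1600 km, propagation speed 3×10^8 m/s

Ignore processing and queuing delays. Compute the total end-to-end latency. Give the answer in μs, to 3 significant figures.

L = 8986 × 8 = 71888 bits.
Transmission delay per hop = L/R = 71888/14900000000 = 4.8247 μs; 3 hops → 14.4741 μs.
Propagation delays (d/s per hop): 9000, 9547.74, 5333.33 μs; sum = 23881.1 μs.
End-to-end = 23900 μs.

23900 μs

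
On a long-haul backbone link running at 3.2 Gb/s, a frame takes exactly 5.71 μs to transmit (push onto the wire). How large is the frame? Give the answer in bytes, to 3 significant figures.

2280 bytes

L = R × t_tx = 3200000000 b/s × 5.71e-06 s = 18272 bits.
In bytes: 18272 / 8 = 2280 bytes.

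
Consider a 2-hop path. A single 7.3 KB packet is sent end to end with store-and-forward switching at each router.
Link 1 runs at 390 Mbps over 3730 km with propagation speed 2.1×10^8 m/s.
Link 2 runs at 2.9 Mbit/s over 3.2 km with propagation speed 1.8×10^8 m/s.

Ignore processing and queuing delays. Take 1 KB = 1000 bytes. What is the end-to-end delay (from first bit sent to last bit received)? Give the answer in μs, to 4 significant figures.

L = 58400 bits.
Transmission delays (L/R per hop): 149.744, 20137.9 μs; sum = 20287.7 μs.
Propagation delays (d/s per hop): 17761.9, 17.7778 μs; sum = 17779.7 μs.
End-to-end = 38070 μs.

38070 μs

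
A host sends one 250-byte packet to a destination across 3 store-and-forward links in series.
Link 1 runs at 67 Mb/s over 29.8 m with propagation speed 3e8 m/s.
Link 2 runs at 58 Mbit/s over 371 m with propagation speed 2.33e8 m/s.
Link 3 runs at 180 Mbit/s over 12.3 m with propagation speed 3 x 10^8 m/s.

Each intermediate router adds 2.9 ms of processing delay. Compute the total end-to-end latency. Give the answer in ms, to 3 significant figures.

L = 250 × 8 = 2000 bits.
Transmission delays (L/R per hop): 0.0298507, 0.0344828, 0.0111111 ms; sum = 0.0754446 ms.
Propagation delays (d/s per hop): 9.93333e-05, 0.00159227, 4.1e-05 ms; sum = 0.00173261 ms.
Processing at 2 router(s): 2 × 2.9 ms = 5.8 ms.
End-to-end = 5.88 ms.

5.88 ms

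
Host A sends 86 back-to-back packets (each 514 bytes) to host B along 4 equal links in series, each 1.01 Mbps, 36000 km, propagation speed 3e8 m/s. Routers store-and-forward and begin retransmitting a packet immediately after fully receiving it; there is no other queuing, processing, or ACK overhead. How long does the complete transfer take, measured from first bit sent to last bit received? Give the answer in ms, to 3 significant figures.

842 ms

Per-hop transmission t_tx = L/R = 4112/1010000 = 4.07129 ms.
Per-hop propagation t_prop = 36000000/300000000 = 120 ms.
Pipeline fill: first packet needs 4·t_tx to clear all hops; remaining 85 packets each add one t_tx.
Total = (4+86-1)·t_tx + 4·t_prop = 89·4.07129 + 4·120 = 842 ms.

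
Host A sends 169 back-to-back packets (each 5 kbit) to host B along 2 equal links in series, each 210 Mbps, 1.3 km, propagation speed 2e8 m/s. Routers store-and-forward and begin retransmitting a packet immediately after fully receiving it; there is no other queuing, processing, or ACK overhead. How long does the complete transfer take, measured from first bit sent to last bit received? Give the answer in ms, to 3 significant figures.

Per-hop transmission t_tx = L/R = 5000/210000000 = 0.0238095 ms.
Per-hop propagation t_prop = 1300/200000000 = 0.0065 ms.
Pipeline fill: first packet needs 2·t_tx to clear all hops; remaining 168 packets each add one t_tx.
Total = (2+169-1)·t_tx + 2·t_prop = 170·0.0238095 + 2·0.0065 = 4.06 ms.

4.06 ms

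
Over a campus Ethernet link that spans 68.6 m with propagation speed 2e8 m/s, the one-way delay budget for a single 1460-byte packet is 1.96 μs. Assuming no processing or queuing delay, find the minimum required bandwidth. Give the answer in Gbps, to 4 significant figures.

7.223 Gbps

L = 11680 bits.
Propagation delay = 68.6 / 200000000 = 0.343 μs.
Transmission budget = 1.96 − 0.343 = 1.617 μs.
R ≥ L / t_tx = 11680 bits / 1.617e-06 s = 7.223 Gbps.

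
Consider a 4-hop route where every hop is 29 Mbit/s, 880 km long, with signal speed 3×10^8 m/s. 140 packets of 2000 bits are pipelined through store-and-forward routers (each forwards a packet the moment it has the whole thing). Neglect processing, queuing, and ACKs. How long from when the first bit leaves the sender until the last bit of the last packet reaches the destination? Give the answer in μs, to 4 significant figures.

Per-hop transmission t_tx = L/R = 2000/29000000 = 68.9655 μs.
Per-hop propagation t_prop = 880000/300000000 = 2933.33 μs.
Pipeline fill: first packet needs 4·t_tx to clear all hops; remaining 139 packets each add one t_tx.
Total = (4+140-1)·t_tx + 4·t_prop = 143·68.9655 + 4·2933.33 = 21600 μs.

21600 μs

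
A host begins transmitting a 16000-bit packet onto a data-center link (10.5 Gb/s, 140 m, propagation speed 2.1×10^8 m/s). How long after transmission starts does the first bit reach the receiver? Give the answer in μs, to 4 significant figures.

First bit experiences only propagation delay: d/s = 140/210000000 = 0.6667 μs.

0.6667 μs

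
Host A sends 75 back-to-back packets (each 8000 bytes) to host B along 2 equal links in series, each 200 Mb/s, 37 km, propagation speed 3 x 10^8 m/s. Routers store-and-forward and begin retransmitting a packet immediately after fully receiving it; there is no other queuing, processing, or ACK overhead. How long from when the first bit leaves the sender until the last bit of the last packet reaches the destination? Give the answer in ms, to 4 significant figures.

Per-hop transmission t_tx = L/R = 64000/200000000 = 0.32 ms.
Per-hop propagation t_prop = 37000/300000000 = 0.123333 ms.
Pipeline fill: first packet needs 2·t_tx to clear all hops; remaining 74 packets each add one t_tx.
Total = (2+75-1)·t_tx + 2·t_prop = 76·0.32 + 2·0.123333 = 24.57 ms.

24.57 ms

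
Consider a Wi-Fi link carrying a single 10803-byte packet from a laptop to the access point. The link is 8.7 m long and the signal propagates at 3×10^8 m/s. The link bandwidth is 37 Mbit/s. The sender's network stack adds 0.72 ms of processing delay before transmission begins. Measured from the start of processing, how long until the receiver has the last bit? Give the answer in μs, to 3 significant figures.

L = 10803 × 8 = 86424 bits.
Transmission delay = L/R = 86424 / 37000000 = 2335.78 μs.
Propagation delay = d/s = 8.7 m / 300000000 m/s = 0.029 μs.
Plus processing delay 0.72 ms = 720 μs.
Total = 3060 μs.

3060 μs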